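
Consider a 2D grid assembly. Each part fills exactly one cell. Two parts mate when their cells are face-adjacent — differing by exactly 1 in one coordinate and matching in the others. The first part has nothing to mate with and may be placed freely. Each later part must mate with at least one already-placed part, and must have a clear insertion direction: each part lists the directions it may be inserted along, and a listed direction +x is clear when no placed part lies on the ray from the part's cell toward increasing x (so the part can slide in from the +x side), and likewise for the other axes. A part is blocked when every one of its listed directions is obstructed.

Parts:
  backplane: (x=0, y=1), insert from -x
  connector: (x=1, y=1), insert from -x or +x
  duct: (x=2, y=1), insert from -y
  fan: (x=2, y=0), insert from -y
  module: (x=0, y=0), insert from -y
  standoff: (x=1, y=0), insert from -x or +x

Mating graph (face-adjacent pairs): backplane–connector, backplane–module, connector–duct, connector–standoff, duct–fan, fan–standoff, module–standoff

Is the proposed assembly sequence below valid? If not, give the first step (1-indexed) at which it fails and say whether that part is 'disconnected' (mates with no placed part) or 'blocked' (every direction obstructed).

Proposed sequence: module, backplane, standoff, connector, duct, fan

Valid

1. module@(0, 0) [-y clear] — {module}
2. backplane@(0, 1) [-x clear] — {backplane, module}
3. standoff@(1, 0) [+x clear] — {backplane, module, standoff}
4. connector@(1, 1) [+x clear] — {backplane, connector, module, standoff}
5. duct@(2, 1) [-y clear] — {backplane, connector, duct, module, standoff}
6. fan@(2, 0) [-y clear] — {backplane, connector, duct, fan, module, standoff}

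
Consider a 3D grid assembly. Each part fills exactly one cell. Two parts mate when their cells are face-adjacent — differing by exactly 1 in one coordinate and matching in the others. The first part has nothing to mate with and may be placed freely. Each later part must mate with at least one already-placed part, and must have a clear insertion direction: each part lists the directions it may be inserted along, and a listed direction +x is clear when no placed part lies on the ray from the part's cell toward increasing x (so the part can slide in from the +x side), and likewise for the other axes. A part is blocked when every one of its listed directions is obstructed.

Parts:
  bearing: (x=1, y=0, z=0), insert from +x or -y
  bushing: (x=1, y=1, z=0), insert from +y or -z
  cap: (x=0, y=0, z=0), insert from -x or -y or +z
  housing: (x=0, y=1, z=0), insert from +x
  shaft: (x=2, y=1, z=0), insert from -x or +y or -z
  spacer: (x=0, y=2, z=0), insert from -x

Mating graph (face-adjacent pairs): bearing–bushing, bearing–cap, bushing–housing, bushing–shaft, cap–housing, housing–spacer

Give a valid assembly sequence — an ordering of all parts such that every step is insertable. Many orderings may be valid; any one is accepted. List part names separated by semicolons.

spacer; housing; bushing; shaft; bearing; cap

1. spacer@(0, 2, 0) [-x clear] — {spacer}
2. housing@(0, 1, 0) [+x clear] — {housing, spacer}
3. bushing@(1, 1, 0) [+y clear] — {bushing, housing, spacer}
4. shaft@(2, 1, 0) [+y clear] — {bushing, housing, shaft, spacer}
5. bearing@(1, 0, 0) [+x clear] — {bearing, bushing, housing, shaft, spacer}
6. cap@(0, 0, 0) [-x clear] — {bearing, bushing, cap, housing, shaft, spacer}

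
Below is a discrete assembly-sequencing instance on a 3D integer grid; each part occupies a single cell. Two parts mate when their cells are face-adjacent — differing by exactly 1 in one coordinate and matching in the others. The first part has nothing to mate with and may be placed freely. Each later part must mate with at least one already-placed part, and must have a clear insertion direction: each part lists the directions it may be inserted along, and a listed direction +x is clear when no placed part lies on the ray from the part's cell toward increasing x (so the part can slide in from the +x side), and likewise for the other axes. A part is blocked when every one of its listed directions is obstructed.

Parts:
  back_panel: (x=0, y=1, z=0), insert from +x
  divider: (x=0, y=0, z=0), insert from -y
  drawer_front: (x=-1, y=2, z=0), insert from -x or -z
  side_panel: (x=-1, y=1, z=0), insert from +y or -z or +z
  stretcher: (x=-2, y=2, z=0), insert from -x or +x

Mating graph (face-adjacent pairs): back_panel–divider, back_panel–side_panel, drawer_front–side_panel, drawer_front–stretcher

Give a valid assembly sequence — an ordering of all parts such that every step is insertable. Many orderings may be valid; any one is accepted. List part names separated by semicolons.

1. side_panel@(-1, 1, 0) [+y clear] — {side_panel}
2. drawer_front@(-1, 2, 0) [-x clear] — {drawer_front, side_panel}
3. back_panel@(0, 1, 0) [+x clear] — {back_panel, drawer_front, side_panel}
4. stretcher@(-2, 2, 0) [-x clear] — {back_panel, drawer_front, side_panel, stretcher}
5. divider@(0, 0, 0) [-y clear] — {back_panel, divider, drawer_front, side_panel, stretcher}

side_panel; drawer_front; back_panel; stretcher; divider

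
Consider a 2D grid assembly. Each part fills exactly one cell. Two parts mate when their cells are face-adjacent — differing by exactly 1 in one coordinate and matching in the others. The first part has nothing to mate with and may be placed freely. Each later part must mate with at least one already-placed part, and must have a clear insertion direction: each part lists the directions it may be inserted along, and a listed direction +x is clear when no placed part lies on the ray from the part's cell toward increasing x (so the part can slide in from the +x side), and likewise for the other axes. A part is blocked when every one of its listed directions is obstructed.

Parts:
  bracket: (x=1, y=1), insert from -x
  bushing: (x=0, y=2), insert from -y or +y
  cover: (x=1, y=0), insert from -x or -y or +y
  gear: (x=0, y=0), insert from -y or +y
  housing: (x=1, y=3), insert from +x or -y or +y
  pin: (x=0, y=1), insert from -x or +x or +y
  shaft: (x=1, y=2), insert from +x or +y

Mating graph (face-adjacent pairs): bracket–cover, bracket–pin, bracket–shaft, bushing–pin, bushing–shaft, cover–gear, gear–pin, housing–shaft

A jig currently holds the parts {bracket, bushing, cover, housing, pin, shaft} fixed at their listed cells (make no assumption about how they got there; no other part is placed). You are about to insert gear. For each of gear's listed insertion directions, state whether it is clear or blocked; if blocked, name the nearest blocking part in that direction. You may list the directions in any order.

-y: ray from gear(0, 0) has no placed part ⇒ clear
+y: nearest on ray is pin@(0, 1) ⇒ blocked

+y: blocked by pin; -y: clear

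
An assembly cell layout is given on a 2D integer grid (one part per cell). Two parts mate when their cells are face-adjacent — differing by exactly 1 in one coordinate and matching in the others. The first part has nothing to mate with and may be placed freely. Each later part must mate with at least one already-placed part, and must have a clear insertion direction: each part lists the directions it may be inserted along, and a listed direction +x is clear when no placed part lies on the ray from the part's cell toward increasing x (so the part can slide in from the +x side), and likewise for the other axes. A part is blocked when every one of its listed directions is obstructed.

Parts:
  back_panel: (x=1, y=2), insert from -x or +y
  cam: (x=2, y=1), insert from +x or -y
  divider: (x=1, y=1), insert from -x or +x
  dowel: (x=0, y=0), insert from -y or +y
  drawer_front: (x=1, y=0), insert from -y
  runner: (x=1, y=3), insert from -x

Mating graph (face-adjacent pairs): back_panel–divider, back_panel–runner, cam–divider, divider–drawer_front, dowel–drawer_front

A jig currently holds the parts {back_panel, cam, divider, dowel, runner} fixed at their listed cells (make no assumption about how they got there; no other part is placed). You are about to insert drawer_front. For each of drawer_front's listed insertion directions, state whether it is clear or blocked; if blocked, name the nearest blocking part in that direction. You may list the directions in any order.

-y: clear

-y: ray from drawer_front(1, 0) has no placed part ⇒ clear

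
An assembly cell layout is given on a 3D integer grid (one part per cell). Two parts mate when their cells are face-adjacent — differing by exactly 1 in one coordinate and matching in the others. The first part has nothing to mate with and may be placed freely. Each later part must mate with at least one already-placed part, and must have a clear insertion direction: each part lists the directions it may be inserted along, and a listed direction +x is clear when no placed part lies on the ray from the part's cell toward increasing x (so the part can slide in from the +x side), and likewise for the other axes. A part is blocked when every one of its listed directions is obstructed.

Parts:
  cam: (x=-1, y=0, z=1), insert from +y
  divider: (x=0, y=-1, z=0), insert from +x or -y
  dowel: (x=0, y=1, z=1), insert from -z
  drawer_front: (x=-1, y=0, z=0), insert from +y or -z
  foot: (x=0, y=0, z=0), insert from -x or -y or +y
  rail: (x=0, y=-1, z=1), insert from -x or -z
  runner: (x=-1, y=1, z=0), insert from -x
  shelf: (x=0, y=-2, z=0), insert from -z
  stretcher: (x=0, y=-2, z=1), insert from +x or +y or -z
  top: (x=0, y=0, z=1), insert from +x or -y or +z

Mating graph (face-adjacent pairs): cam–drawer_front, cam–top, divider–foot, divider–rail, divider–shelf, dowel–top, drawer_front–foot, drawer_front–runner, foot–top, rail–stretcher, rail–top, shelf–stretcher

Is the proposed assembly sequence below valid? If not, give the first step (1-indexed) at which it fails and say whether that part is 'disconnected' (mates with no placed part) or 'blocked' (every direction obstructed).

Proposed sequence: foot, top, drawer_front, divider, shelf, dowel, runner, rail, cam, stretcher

1. foot@(0, 0, 0) [-x clear] — {foot}
2. top@(0, 0, 1) [+x clear] — {foot, top}
3. drawer_front@(-1, 0, 0) [+y clear] — {drawer_front, foot, top}
4. divider@(0, -1, 0) [+x clear] — {divider, drawer_front, foot, top}
5. shelf@(0, -2, 0) [-z clear] — {divider, drawer_front, foot, shelf, top}
6. dowel@(0, 1, 1) [-z clear] — {divider, dowel, drawer_front, foot, shelf, top}
7. runner@(-1, 1, 0) [-x clear] — {divider, dowel, drawer_front, foot, runner, shelf, top}
8. rail@(0, -1, 1) [-x clear] — {divider, dowel, drawer_front, foot, rail, runner, shelf, top}
9. cam@(-1, 0, 1) [+y clear] — {cam, divider, dowel, drawer_front, foot, rail, runner, shelf, top}
10. stretcher@(0, -2, 1) [+x clear] — {cam, divider, dowel, drawer_front, foot, rail, runner, shelf, stretcher, top}

Valid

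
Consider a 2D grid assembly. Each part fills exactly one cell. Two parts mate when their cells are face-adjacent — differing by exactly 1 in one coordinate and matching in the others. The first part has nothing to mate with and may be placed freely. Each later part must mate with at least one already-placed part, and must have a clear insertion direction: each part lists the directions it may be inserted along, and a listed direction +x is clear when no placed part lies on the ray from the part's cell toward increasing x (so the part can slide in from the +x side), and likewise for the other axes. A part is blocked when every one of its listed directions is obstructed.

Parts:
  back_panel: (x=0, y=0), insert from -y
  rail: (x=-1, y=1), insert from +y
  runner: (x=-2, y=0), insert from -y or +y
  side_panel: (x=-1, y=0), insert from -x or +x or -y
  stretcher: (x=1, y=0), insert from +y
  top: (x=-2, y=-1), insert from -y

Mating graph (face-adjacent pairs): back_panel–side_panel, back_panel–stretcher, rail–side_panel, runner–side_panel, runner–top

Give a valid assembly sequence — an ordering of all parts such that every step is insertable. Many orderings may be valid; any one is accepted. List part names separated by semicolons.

side_panel; rail; back_panel; runner; top; stretcher

1. side_panel@(-1, 0) [-x clear] — {side_panel}
2. rail@(-1, 1) [+y clear] — {rail, side_panel}
3. back_panel@(0, 0) [-y clear] — {back_panel, rail, side_panel}
4. runner@(-2, 0) [-y clear] — {back_panel, rail, runner, side_panel}
5. top@(-2, -1) [-y clear] — {back_panel, rail, runner, side_panel, top}
6. stretcher@(1, 0) [+y clear] — {back_panel, rail, runner, side_panel, stretcher, top}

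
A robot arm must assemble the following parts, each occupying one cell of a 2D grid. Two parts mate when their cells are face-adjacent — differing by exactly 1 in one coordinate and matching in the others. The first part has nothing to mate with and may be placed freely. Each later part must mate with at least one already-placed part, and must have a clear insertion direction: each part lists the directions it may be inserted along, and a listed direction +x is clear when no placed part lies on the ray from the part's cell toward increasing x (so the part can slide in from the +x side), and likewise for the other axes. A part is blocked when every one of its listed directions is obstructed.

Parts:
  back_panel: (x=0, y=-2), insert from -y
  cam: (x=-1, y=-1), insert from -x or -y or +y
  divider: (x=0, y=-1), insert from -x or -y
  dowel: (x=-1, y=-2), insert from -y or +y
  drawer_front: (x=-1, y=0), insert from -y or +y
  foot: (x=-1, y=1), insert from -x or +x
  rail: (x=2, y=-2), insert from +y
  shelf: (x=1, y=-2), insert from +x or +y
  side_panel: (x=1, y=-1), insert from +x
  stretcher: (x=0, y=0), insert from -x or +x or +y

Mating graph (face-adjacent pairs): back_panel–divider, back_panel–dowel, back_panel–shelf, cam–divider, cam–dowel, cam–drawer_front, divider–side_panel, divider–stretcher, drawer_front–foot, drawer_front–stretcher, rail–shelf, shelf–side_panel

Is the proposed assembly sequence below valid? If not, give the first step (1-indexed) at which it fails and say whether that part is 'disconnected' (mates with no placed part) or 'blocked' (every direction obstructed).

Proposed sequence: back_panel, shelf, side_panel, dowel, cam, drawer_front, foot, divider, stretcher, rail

1. back_panel@(0, -2) [-y clear] — {back_panel}
2. shelf@(1, -2) [+x clear] — {back_panel, shelf}
3. side_panel@(1, -1) [+x clear] — {back_panel, shelf, side_panel}
4. dowel@(-1, -2) [-y clear] — {back_panel, dowel, shelf, side_panel}
5. cam@(-1, -1) [-x clear] — {back_panel, cam, dowel, shelf, side_panel}
6. drawer_front@(-1, 0) [+y clear] — {back_panel, cam, dowel, drawer_front, shelf, side_panel}
7. foot@(-1, 1) [-x clear] — {back_panel, cam, dowel, drawer_front, foot, shelf, side_panel}
8. divider@(0, -1) — -x/-y all obstructed ⇒ blocked

Invalid at step 8 (blocked)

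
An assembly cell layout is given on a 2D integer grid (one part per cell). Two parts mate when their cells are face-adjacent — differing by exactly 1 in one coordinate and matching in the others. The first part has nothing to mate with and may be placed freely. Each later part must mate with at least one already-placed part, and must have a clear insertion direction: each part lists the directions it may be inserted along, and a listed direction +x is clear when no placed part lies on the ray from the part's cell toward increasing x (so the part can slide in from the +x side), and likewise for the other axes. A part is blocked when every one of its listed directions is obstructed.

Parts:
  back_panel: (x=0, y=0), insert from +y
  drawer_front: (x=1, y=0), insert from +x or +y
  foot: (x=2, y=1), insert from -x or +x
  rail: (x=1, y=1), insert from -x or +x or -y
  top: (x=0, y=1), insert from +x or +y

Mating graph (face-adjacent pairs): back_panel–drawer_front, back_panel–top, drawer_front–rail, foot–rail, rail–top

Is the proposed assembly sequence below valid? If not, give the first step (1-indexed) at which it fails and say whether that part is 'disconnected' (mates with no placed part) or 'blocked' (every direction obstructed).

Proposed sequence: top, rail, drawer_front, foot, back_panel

Invalid at step 5 (blocked)

1. top@(0, 1) [+x clear] — {top}
2. rail@(1, 1) [+x clear] — {rail, top}
3. drawer_front@(1, 0) [+x clear] — {drawer_front, rail, top}
4. foot@(2, 1) [+x clear] — {drawer_front, foot, rail, top}
5. back_panel@(0, 0) — +y all obstructed ⇒ blocked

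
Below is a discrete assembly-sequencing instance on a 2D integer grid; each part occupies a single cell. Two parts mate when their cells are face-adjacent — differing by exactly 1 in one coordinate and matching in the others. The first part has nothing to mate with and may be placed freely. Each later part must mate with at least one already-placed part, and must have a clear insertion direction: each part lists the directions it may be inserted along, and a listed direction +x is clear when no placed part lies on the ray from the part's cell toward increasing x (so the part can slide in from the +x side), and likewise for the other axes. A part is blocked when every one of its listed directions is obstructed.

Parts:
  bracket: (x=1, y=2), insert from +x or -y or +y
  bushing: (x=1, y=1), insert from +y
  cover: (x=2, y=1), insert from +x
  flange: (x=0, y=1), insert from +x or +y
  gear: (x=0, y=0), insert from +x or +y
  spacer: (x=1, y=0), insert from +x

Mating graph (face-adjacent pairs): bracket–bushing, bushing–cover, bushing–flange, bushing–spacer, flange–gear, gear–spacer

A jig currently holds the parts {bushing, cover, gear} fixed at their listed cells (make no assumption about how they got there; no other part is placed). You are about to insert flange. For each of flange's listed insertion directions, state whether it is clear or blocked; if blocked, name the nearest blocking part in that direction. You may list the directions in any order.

+x: blocked by bushing; +y: clear

+x: nearest on ray is bushing@(1, 1) ⇒ blocked
+y: ray from flange(0, 1) has no placed part ⇒ clear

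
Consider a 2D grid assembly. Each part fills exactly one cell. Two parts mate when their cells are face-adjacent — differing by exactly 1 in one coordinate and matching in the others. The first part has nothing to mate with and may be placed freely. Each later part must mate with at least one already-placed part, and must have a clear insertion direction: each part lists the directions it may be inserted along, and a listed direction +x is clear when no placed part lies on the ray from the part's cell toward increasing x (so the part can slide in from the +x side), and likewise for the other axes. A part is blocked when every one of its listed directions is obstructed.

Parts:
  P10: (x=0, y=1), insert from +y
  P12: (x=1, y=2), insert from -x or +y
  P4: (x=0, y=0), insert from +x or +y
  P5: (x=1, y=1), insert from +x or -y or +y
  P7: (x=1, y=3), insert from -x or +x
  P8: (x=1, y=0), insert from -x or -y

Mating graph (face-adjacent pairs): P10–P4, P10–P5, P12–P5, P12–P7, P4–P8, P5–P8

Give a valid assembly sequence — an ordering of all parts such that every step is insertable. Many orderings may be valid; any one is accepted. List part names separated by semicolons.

P12; P5; P8; P4; P10; P7

1. P12@(1, 2) [-x clear] — {P12}
2. P5@(1, 1) [+x clear] — {P12, P5}
3. P8@(1, 0) [-x clear] — {P12, P5, P8}
4. P4@(0, 0) [+y clear] — {P12, P4, P5, P8}
5. P10@(0, 1) [+y clear] — {P10, P12, P4, P5, P8}
6. P7@(1, 3) [-x clear] — {P10, P12, P4, P5, P7, P8}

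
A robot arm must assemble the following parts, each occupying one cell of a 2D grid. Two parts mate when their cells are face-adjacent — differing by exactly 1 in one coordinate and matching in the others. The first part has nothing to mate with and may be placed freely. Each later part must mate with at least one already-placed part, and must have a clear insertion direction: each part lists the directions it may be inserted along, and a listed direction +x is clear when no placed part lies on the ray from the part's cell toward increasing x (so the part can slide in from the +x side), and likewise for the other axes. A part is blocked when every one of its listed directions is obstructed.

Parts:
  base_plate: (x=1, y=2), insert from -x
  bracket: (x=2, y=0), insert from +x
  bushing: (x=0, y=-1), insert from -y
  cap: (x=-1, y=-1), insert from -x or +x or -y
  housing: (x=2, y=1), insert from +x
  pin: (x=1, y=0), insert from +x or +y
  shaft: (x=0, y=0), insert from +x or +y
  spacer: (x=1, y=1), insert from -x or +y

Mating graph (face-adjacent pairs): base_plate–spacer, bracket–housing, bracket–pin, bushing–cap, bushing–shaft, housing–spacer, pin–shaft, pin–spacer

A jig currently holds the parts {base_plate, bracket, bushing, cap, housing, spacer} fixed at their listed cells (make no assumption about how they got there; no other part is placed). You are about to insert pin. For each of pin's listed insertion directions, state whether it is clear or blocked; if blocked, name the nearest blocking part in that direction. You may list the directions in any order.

+x: nearest on ray is bracket@(2, 0) ⇒ blocked
+y: nearest on ray is spacer@(1, 1) ⇒ blocked

+x: blocked by bracket; +y: blocked by spacer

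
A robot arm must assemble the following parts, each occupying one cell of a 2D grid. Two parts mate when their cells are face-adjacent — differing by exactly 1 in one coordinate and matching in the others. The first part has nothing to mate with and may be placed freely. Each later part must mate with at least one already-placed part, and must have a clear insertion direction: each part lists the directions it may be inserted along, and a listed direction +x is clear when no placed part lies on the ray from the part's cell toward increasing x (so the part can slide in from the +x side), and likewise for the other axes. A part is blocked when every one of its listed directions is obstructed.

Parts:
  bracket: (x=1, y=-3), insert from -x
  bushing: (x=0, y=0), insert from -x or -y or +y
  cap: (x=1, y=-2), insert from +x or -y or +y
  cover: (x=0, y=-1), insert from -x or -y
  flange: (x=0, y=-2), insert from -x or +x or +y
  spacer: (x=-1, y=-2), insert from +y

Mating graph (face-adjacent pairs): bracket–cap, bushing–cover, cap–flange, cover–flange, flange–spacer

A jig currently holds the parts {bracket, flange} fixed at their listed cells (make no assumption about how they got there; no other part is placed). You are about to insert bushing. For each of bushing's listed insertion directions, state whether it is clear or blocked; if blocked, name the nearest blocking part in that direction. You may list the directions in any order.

+y: clear; -x: clear; -y: blocked by flange

-x: ray from bushing(0, 0) has no placed part ⇒ clear
-y: nearest on ray is flange@(0, -2) ⇒ blocked
+y: ray from bushing(0, 0) has no placed part ⇒ clear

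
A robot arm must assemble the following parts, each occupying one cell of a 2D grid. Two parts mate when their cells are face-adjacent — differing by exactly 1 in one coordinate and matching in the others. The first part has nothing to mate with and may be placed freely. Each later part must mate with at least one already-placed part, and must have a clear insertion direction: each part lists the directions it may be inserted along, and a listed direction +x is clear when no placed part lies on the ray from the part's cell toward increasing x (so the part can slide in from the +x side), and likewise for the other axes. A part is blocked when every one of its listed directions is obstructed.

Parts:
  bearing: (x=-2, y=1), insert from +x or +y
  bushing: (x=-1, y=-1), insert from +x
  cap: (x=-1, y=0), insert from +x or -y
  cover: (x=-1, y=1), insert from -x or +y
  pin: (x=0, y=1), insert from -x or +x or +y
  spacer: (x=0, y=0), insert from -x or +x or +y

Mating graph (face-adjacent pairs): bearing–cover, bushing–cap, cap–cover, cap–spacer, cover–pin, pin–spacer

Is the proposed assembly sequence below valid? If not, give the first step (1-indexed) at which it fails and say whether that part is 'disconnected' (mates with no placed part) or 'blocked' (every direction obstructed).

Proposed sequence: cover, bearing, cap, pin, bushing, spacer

Valid

1. cover@(-1, 1) [-x clear] — {cover}
2. bearing@(-2, 1) [+y clear] — {bearing, cover}
3. cap@(-1, 0) [+x clear] — {bearing, cap, cover}
4. pin@(0, 1) [+x clear] — {bearing, cap, cover, pin}
5. bushing@(-1, -1) [+x clear] — {bearing, bushing, cap, cover, pin}
6. spacer@(0, 0) [+x clear] — {bearing, bushing, cap, cover, pin, spacer}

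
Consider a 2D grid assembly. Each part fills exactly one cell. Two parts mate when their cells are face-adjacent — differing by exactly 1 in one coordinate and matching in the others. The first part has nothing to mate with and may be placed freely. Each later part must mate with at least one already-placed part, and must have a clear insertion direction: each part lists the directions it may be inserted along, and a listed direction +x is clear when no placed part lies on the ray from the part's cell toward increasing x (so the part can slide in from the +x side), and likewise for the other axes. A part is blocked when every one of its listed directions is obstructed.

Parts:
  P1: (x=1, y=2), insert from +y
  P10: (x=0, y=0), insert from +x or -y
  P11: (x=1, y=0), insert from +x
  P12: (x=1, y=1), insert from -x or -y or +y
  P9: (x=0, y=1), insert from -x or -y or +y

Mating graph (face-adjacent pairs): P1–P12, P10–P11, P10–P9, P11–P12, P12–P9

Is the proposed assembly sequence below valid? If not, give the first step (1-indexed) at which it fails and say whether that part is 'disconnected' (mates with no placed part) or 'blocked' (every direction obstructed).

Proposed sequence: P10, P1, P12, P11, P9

1. P10@(0, 0) [+x clear] — {P10}
2. P1@(1, 2) — no placed neighbour ⇒ disconnected

Invalid at step 2 (disconnected)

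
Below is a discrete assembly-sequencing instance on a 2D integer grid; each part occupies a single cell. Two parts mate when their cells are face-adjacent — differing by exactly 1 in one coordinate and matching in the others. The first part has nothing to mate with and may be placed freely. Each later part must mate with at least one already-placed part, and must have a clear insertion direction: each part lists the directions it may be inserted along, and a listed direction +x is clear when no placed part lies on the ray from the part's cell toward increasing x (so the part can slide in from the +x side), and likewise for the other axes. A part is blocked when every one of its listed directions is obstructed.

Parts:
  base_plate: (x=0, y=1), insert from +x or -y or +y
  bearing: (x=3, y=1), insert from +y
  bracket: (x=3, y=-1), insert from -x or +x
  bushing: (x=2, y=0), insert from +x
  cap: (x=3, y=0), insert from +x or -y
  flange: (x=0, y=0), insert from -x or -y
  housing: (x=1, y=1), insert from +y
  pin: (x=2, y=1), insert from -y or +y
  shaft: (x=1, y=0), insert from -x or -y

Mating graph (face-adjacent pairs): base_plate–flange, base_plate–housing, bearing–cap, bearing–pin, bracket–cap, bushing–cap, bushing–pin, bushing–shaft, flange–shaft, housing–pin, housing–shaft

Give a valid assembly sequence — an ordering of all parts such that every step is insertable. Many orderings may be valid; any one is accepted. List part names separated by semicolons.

pin; housing; shaft; bushing; cap; bracket; flange; base_plate; bearing

1. pin@(2, 1) [-y clear] — {pin}
2. housing@(1, 1) [+y clear] — {housing, pin}
3. shaft@(1, 0) [-x clear] — {housing, pin, shaft}
4. bushing@(2, 0) [+x clear] — {bushing, housing, pin, shaft}
5. cap@(3, 0) [+x clear] — {bushing, cap, housing, pin, shaft}
6. bracket@(3, -1) [-x clear] — {bracket, bushing, cap, housing, pin, shaft}
7. flange@(0, 0) [-x clear] — {bracket, bushing, cap, flange, housing, pin, shaft}
8. base_plate@(0, 1) [+y clear] — {base_plate, bracket, bushing, cap, flange, housing, pin, shaft}
9. bearing@(3, 1) [+y clear] — {base_plate, bearing, bracket, bushing, cap, flange, housing, pin, shaft}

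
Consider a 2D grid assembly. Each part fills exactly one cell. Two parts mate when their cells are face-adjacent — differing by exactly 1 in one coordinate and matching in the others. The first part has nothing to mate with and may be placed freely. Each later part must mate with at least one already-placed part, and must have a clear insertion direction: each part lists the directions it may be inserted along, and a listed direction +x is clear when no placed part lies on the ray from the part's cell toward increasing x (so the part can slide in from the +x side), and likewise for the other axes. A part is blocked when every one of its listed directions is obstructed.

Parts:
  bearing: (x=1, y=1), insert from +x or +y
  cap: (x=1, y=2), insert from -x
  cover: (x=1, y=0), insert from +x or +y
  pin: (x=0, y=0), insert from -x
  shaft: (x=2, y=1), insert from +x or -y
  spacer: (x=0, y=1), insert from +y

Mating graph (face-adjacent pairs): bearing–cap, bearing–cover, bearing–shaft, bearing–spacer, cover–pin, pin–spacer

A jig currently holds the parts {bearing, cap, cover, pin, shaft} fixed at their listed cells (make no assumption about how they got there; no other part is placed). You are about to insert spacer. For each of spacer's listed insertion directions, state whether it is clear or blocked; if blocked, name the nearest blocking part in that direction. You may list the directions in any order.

+y: ray from spacer(0, 1) has no placed part ⇒ clear

+y: clear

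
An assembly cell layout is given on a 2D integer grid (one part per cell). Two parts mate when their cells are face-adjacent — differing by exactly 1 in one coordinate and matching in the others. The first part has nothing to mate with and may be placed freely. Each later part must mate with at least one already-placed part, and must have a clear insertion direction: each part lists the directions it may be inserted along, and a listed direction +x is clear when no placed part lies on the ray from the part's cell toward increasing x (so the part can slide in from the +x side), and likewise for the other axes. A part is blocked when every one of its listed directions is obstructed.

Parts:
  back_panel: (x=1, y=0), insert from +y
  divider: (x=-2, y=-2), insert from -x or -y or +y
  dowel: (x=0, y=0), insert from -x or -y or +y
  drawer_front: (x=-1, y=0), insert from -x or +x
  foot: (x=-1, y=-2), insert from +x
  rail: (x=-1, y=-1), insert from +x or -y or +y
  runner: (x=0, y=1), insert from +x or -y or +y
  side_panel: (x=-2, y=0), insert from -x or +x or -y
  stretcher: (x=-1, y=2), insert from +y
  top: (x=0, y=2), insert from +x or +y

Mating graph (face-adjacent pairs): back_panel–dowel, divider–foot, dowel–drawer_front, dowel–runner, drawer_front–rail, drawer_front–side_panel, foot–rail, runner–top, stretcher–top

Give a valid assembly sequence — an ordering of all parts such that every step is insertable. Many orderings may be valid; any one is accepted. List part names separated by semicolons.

1. drawer_front@(-1, 0) [-x clear] — {drawer_front}
2. dowel@(0, 0) [-y clear] — {dowel, drawer_front}
3. back_panel@(1, 0) [+y clear] — {back_panel, dowel, drawer_front}
4. rail@(-1, -1) [+x clear] — {back_panel, dowel, drawer_front, rail}
5. foot@(-1, -2) [+x clear] — {back_panel, dowel, drawer_front, foot, rail}
6. divider@(-2, -2) [-x clear] — {back_panel, divider, dowel, drawer_front, foot, rail}
7. side_panel@(-2, 0) [-x clear] — {back_panel, divider, dowel, drawer_front, foot, rail, side_panel}
8. runner@(0, 1) [+x clear] — {back_panel, divider, dowel, drawer_front, foot, rail, runner, side_panel}
9. top@(0, 2) [+x clear] — {back_panel, divider, dowel, drawer_front, foot, rail, runner, side_panel, top}
10. stretcher@(-1, 2) [+y clear] — {back_panel, divider, dowel, drawer_front, foot, rail, runner, side_panel, stretcher, top}

drawer_front; dowel; back_panel; rail; foot; divider; side_panel; runner; top; stretcher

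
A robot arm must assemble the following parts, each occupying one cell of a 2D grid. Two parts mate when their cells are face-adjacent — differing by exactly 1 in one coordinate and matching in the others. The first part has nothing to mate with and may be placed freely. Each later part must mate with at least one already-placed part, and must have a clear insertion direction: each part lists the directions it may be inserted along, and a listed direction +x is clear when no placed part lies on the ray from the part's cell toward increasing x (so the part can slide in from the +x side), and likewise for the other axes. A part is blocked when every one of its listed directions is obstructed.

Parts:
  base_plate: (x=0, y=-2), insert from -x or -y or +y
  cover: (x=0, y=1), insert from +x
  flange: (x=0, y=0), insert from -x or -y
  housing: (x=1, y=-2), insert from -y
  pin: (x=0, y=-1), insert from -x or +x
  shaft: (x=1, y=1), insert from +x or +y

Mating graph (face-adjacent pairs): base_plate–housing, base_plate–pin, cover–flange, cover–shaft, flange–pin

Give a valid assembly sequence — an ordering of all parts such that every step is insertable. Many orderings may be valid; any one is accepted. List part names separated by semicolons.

1. flange@(0, 0) [-x clear] — {flange}
2. cover@(0, 1) [+x clear] — {cover, flange}
3. shaft@(1, 1) [+x clear] — {cover, flange, shaft}
4. pin@(0, -1) [-x clear] — {cover, flange, pin, shaft}
5. base_plate@(0, -2) [-x clear] — {base_plate, cover, flange, pin, shaft}
6. housing@(1, -2) [-y clear] — {base_plate, cover, flange, housing, pin, shaft}

flange; cover; shaft; pin; base_plate; housing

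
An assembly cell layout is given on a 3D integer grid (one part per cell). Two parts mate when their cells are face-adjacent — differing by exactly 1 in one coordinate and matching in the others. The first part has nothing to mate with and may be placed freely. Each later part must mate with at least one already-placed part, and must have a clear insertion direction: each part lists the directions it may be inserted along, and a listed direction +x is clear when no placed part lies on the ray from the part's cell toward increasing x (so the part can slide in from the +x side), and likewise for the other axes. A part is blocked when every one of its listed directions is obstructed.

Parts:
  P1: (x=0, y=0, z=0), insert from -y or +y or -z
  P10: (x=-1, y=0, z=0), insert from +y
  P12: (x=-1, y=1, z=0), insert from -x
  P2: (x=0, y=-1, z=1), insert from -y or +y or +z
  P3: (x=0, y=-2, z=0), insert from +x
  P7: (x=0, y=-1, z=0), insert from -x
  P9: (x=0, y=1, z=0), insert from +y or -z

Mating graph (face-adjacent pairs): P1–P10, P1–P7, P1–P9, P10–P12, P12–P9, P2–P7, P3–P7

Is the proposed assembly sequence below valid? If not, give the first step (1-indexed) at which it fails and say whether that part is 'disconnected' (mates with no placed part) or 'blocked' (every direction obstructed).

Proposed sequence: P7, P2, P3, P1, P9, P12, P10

Invalid at step 7 (blocked)

1. P7@(0, -1, 0) [-x clear] — {P7}
2. P2@(0, -1, 1) [-y clear] — {P2, P7}
3. P3@(0, -2, 0) [+x clear] — {P2, P3, P7}
4. P1@(0, 0, 0) [+y clear] — {P1, P2, P3, P7}
5. P9@(0, 1, 0) [+y clear] — {P1, P2, P3, P7, P9}
6. P12@(-1, 1, 0) [-x clear] — {P1, P12, P2, P3, P7, P9}
7. P10@(-1, 0, 0) — +y all obstructed ⇒ blocked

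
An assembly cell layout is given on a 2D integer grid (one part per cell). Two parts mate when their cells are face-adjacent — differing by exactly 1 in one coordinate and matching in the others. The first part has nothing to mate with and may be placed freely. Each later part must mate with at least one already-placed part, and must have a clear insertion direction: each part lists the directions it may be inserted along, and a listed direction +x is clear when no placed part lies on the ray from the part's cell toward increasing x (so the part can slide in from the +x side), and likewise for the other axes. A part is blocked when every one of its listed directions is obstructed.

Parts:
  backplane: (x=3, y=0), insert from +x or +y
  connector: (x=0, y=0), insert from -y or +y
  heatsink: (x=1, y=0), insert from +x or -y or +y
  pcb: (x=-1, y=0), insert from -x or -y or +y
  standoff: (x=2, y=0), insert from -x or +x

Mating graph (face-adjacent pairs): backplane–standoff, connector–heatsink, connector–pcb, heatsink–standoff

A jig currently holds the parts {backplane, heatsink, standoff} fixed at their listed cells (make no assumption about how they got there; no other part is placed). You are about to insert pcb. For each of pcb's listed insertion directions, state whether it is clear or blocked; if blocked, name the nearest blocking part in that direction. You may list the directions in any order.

-x: ray from pcb(-1, 0) has no placed part ⇒ clear
-y: ray from pcb(-1, 0) has no placed part ⇒ clear
+y: ray from pcb(-1, 0) has no placed part ⇒ clear

+y: clear; -x: clear; -y: clear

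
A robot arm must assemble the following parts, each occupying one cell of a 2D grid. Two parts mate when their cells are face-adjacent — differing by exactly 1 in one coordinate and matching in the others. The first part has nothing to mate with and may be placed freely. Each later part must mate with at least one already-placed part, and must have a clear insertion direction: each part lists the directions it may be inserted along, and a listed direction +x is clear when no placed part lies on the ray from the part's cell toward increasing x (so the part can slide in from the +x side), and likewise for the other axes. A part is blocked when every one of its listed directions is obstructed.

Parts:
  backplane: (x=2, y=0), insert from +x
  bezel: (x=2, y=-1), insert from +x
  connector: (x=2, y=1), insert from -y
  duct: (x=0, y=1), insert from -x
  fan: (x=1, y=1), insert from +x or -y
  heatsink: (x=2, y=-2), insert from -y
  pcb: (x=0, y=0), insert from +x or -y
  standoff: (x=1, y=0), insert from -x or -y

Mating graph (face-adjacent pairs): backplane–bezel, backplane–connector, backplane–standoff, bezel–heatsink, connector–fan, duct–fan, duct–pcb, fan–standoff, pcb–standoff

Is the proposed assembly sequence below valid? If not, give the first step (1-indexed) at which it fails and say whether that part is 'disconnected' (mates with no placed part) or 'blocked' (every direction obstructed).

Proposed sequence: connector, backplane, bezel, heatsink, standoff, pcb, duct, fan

1. connector@(2, 1) [-y clear] — {connector}
2. backplane@(2, 0) [+x clear] — {backplane, connector}
3. bezel@(2, -1) [+x clear] — {backplane, bezel, connector}
4. heatsink@(2, -2) [-y clear] — {backplane, bezel, connector, heatsink}
5. standoff@(1, 0) [-x clear] — {backplane, bezel, connector, heatsink, standoff}
6. pcb@(0, 0) [-y clear] — {backplane, bezel, connector, heatsink, pcb, standoff}
7. duct@(0, 1) [-x clear] — {backplane, bezel, connector, duct, heatsink, pcb, standoff}
8. fan@(1, 1) — +x/-y all obstructed ⇒ blocked

Invalid at step 8 (blocked)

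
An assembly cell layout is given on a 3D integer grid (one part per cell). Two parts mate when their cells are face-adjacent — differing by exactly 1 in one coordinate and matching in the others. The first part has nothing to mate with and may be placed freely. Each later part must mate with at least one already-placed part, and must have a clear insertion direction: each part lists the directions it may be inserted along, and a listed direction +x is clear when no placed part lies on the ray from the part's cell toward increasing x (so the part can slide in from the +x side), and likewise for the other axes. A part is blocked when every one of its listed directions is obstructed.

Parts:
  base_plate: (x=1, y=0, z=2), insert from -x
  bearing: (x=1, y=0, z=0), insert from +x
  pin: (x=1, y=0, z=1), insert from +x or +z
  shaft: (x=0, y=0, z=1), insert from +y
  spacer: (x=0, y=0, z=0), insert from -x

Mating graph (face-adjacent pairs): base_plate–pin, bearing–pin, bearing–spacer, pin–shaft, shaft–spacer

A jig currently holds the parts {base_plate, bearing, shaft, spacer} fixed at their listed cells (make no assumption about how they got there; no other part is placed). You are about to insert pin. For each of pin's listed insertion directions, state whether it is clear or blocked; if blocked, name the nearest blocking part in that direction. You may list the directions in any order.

+x: ray from pin(1, 0, 1) has no placed part ⇒ clear
+z: nearest on ray is base_plate@(1, 0, 2) ⇒ blocked

+x: clear; +z: blocked by base_plate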